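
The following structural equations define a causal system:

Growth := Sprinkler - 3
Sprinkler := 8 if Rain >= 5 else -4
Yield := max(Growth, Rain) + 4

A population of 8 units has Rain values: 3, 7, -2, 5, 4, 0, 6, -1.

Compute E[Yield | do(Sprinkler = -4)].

6.75

do(Sprinkler=-4) breaks Sprinkler's dependence on Rain. With Sprinkler=-4 fixed, Yield across the units is 7, 11, 2, 9, 8, 4, 10, 3, mean 6.75.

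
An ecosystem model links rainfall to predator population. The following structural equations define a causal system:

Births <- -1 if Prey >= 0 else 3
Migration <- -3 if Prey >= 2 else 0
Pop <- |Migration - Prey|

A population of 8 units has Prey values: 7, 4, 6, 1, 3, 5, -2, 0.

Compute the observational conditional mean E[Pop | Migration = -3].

E[Pop|Migration=-3] averages over only the 5 units with Migration=-3 (Prey = 7, 4, 6, 3, 5): Pop = 10, 7, 9, 6, 8, mean 8.

8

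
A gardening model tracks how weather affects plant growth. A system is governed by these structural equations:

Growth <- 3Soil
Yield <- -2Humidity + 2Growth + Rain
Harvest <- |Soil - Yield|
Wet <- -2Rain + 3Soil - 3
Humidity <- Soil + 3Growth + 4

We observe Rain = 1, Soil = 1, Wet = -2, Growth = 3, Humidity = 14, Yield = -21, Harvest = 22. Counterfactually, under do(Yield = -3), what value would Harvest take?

Intervening sets Yield = -3 and removes its equation (Yield <- -2Humidity + 2Growth + Rain).
Harvest = |Soil - Yield|  [with Soil=1, Yield=-3]  = 4

4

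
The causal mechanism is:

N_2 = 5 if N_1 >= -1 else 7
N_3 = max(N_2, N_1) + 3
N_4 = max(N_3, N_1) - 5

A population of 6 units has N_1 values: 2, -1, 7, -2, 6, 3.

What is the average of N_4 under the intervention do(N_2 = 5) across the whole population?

Under do(N_2=5), N_2's equation is replaced by N_2=5 for every unit. Per-unit N_4: 3, 3, 5, 3, 4, 3. Mean = 3.5.

3.5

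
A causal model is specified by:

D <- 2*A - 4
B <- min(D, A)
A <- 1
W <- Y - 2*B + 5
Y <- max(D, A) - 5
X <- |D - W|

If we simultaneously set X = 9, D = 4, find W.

The joint intervention fixes X = 9, D = 4, removing each variable's own equation.
B = min(D, A)  [with D=4, A=1]  = 1
Y = max(D, A) - 5  [with D=4, A=1]  = -1
W = Y - 2*B + 5  [with Y=-1, B=1]  = 2

2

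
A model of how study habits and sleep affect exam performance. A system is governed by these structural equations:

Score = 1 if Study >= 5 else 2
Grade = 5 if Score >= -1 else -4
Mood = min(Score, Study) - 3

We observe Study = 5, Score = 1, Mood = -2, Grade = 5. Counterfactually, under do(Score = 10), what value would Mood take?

2

The intervention breaks the incoming arrows to Score: Score = 1 if Study >= 5 else 2 no longer applies, and Score = 10.
Mood = min(Score, Study) - 3  [with Score=10, Study=5]  = 2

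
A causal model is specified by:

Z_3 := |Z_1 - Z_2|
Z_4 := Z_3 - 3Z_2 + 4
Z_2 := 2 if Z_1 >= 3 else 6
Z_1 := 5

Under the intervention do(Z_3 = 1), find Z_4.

The intervention breaks the incoming arrows to Z_3: Z_3 := |Z_1 - Z_2| no longer applies, and Z_3 = 1.
Z_2 = 2 if Z_1 >= 3 else 6  [with Z_1=5]  = 2
Z_4 = Z_3 - 3Z_2 + 4  [with Z_3=1, Z_2=2]  = -1

-1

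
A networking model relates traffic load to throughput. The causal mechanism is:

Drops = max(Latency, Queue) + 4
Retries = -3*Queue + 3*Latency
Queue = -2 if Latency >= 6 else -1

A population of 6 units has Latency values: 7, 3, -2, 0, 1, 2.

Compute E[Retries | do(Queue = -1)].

Under do(Queue=-1), Queue's equation is replaced by Queue=-1 for every unit. Per-unit Retries: 24, 12, -3, 3, 6, 9. Mean = 8.5.

8.5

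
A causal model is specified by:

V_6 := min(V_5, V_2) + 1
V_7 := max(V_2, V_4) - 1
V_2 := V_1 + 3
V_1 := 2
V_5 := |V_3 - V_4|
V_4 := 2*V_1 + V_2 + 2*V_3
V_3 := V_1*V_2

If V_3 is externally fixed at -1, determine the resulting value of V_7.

The intervention breaks the incoming arrows to V_3: V_3 := V_1*V_2 no longer applies, and V_3 = -1.
V_2 = V_1 + 3  [with V_1=2]  = 5
V_4 = 2*V_1 + V_2 + 2*V_3  [with V_1=2, V_2=5, V_3=-1]  = 7
V_7 = max(V_2, V_4) - 1  [with V_2=5, V_4=7]  = 6

6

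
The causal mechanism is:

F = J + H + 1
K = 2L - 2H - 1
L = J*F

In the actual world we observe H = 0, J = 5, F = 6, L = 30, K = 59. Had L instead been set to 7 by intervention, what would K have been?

13

Intervening sets L = 7 and removes its equation (L = J*F).
K = 2L - 2H - 1  [with L=7, H=0]  = 13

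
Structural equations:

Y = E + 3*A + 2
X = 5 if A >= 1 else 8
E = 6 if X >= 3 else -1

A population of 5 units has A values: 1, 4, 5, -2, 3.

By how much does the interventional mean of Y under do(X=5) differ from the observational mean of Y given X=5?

Every unit gets X=5 under the intervention. Y values become 11, 20, 23, 2, 17; E[Y|do(X=5)] = 14.6.
Observing X=5 restricts to units where X's equation naturally yields 5: A ∈ {1, 4, 5, 3}. In that subpopulation Y = 11, 20, 23, 17, mean 17.75.
Difference = 14.6 − 17.75 = -3.15.

-3.15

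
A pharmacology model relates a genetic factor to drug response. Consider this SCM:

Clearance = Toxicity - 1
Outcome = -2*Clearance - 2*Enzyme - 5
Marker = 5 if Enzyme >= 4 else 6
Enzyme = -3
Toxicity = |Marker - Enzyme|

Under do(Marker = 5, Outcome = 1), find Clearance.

The joint intervention fixes Marker = 5, Outcome = 1, removing each variable's own equation.
Toxicity = |Marker - Enzyme|  [with Marker=5, Enzyme=-3]  = 8
Clearance = Toxicity - 1  [with Toxicity=8]  = 7

7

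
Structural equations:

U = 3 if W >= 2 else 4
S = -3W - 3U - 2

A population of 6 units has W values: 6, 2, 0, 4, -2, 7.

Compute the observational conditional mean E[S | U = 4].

-11

Conditioning on U=4 selects the 2 unit(s) with W ∈ {0, -2}. Their S values: -14, -8. Mean = -11.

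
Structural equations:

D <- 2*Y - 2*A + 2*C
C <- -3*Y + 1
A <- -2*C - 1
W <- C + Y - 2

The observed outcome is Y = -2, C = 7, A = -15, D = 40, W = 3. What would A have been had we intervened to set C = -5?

9

The intervention breaks the incoming arrows to C: C <- -3*Y + 1 no longer applies, and C = -5.
A = -2*C - 1  [with C=-5]  = 9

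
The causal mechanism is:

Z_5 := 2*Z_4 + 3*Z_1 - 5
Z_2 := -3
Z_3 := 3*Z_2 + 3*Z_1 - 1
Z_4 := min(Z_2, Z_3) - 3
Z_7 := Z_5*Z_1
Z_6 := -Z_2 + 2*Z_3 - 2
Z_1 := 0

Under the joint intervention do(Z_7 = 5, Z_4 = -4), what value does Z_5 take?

Under do(Z_7 = 5, Z_4 = -4), each intervened variable's structural equation is replaced by its fixed value.
Z_5 = 2*Z_4 + 3*Z_1 - 5  [with Z_4=-4, Z_1=0]  = -13

-13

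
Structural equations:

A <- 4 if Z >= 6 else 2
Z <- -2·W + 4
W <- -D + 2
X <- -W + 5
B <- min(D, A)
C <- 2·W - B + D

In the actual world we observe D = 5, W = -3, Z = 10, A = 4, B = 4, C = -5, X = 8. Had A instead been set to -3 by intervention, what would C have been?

2

Under do(A=-3), the mechanism A <- 4 if Z >= 6 else 2 is discarded; A is fixed at -3.
W = -D + 2  [with D=5]  = -3
B = min(D, A)  [with D=5, A=-3]  = -3
C = 2·W - B + D  [with W=-3, B=-3, D=5]  = 2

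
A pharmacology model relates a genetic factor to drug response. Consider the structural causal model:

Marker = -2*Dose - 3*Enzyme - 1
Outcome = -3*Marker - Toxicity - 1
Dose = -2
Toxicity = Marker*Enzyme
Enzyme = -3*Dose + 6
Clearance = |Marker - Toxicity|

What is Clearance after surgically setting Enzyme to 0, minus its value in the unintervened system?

do(Enzyme=0) replaces the equation Enzyme = -3*Dose + 6 with the constant Enzyme = 0.
Marker = -2*Dose - 3*Enzyme - 1  [with Dose=-2, Enzyme=0]  = 3
Toxicity = Marker*Enzyme  [with Marker=3, Enzyme=0]  = 0
Clearance = |Marker - Toxicity|  [with Marker=3, Toxicity=0]  = 3
Without intervention: Enzyme = -3*Dose + 6  [with Dose=-2]  = 12; Marker = -2*Dose - 3*Enzyme - 1  [with Dose=-2, Enzyme=12]  = -33; Toxicity = Marker*Enzyme  [with Marker=-33, Enzyme=12]  = -396; Clearance = |Marker - Toxicity|  [with Marker=-33, Toxicity=-396]  = 363.
Change = 3 − 363 = -360.

-360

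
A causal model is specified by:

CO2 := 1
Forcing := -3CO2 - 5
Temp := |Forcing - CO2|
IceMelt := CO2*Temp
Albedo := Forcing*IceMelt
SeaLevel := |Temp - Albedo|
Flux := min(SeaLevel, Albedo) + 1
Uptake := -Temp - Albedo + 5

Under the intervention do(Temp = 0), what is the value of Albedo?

do(Temp=0) replaces the equation Temp := |Forcing - CO2| with the constant Temp = 0.
Forcing = -3CO2 - 5  [with CO2=1]  = -8
IceMelt = CO2*Temp  [with CO2=1, Temp=0]  = 0
Albedo = Forcing*IceMelt  [with Forcing=-8, IceMelt=0]  = 0

0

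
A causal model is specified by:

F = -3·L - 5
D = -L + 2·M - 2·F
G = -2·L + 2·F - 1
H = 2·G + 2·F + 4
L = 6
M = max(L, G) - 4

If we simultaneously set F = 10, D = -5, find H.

38

Setting F = 10, D = -5 by intervention discards those variables' equations.
G = -2·L + 2·F - 1  [with L=6, F=10]  = 7
H = 2·G + 2·F + 4  [with G=7, F=10]  = 38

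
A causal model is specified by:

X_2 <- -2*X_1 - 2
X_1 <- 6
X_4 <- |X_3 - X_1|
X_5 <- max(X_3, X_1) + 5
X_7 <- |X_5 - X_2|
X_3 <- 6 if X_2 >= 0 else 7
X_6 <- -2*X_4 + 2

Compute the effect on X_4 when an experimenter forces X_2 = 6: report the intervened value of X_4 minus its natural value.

Under do(X_2=6), the mechanism X_2 <- -2*X_1 - 2 is discarded; X_2 is fixed at 6.
X_3 = 6 if X_2 >= 0 else 7  [with X_2=6]  = 6
X_4 = |X_3 - X_1|  [with X_3=6, X_1=6]  = 0
Without intervention: X_2 = -2*X_1 - 2  [with X_1=6]  = -14; X_3 = 6 if X_2 >= 0 else 7  [with X_2=-14]  = 7; X_4 = |X_3 - X_1|  [with X_3=7, X_1=6]  = 1.
Change = 0 − 1 = -1.

-1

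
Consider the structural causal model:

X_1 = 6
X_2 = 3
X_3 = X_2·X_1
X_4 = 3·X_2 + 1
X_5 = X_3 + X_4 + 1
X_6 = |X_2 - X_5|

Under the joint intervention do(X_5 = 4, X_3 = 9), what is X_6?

1

The joint intervention fixes X_5 = 4, X_3 = 9, removing each variable's own equation.
X_6 = |X_2 - X_5|  [with X_2=3, X_5=4]  = 1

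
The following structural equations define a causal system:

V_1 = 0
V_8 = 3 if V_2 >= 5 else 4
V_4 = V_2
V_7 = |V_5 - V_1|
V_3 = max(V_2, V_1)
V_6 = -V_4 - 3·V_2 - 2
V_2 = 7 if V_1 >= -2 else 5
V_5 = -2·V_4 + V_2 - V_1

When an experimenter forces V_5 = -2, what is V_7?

Under do(V_5=-2), the mechanism V_5 = -2·V_4 + V_2 - V_1 is discarded; V_5 is fixed at -2.
V_7 = |V_5 - V_1|  [with V_5=-2, V_1=0]  = 2

2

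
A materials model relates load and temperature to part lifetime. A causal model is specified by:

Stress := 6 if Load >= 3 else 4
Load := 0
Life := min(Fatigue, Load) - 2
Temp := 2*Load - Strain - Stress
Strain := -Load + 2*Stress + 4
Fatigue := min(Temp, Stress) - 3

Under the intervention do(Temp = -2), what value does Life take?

-7

Under do(Temp=-2), the mechanism Temp := 2*Load - Strain - Stress is discarded; Temp is fixed at -2.
Stress = 6 if Load >= 3 else 4  [with Load=0]  = 4
Fatigue = min(Temp, Stress) - 3  [with Temp=-2, Stress=4]  = -5
Life = min(Fatigue, Load) - 2  [with Fatigue=-5, Load=0]  = -7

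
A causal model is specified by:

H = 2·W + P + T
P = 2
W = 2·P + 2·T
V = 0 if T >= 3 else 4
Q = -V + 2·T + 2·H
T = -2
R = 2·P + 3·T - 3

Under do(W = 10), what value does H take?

The intervention breaks the incoming arrows to W: W = 2·P + 2·T no longer applies, and W = 10.
H = 2·W + P + T  [with W=10, P=2, T=-2]  = 20

20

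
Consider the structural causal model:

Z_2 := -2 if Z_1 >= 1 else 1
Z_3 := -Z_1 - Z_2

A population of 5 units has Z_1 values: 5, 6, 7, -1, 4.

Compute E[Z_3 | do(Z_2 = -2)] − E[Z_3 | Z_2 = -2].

1.3

The intervention sets Z_2=-2 in all 5 units regardless of Z_1. Recomputing Z_3 per unit gives -3, -4, -5, 3, -2; average -2.2.
Observing Z_2=-2 restricts to units where Z_2's equation naturally yields -2: Z_1 ∈ {5, 6, 7, 4}. In that subpopulation Z_3 = -3, -4, -5, -2, mean -3.5.
Difference = -2.2 − (-3.5) = 1.3.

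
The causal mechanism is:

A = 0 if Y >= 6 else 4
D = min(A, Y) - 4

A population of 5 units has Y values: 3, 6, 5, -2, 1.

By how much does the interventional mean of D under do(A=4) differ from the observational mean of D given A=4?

0.5

Every unit gets A=4 under the intervention. D values become -1, 0, 0, -6, -3; E[D|do(A=4)] = -2.
Conditioning on A=4 selects the 4 unit(s) with Y ∈ {3, 5, -2, 1}. Their D values: -1, 0, -6, -3. Mean = -2.5.
Difference = -2 − (-2.5) = 0.5.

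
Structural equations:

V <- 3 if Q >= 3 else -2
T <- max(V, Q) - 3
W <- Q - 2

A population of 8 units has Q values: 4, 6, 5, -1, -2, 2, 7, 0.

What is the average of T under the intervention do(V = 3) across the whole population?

Under do(V=3), V's equation is replaced by V=3 for every unit. Per-unit T: 1, 3, 2, 0, 0, 0, 4, 0. Mean = 1.25.

1.25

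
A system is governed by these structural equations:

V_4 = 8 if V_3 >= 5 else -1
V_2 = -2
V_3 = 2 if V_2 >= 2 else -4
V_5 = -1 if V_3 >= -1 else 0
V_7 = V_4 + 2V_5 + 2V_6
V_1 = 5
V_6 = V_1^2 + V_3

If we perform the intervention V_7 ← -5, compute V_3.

Intervening sets V_7 = -5 and removes its equation (V_7 = V_4 + 2V_5 + 2V_6).
V_3 is not downstream of the intervention, so its value is determined by the original equations.
V_3 = 2 if V_2 >= 2 else -4  [with V_2=-2]  = -4

-4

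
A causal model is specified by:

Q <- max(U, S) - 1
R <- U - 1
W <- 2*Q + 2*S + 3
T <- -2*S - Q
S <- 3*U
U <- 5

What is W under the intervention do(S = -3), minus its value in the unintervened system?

-56

Under do(S=-3), the mechanism S <- 3*U is discarded; S is fixed at -3.
Q = max(U, S) - 1  [with U=5, S=-3]  = 4
W = 2*Q + 2*S + 3  [with Q=4, S=-3]  = 5
Without intervention: S = 3*U  [with U=5]  = 15; Q = max(U, S) - 1  [with U=5, S=15]  = 14; W = 2*Q + 2*S + 3  [with Q=14, S=15]  = 61.
Change = 5 − 61 = -56.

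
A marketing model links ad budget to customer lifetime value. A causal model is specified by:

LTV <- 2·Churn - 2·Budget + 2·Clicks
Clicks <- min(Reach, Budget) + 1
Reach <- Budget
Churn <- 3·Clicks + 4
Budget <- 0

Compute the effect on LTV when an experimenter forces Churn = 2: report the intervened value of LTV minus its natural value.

Intervening sets Churn = 2 and removes its equation (Churn <- 3·Clicks + 4).
Reach = Budget  [with Budget=0]  = 0
Clicks = min(Reach, Budget) + 1  [with Reach=0, Budget=0]  = 1
LTV = 2·Churn - 2·Budget + 2·Clicks  [with Churn=2, Budget=0, Clicks=1]  = 6
Without intervention: Reach = Budget  [with Budget=0]  = 0; Clicks = min(Reach, Budget) + 1  [with Reach=0, Budget=0]  = 1; Churn = 3·Clicks + 4  [with Clicks=1]  = 7; LTV = 2·Churn - 2·Budget + 2·Clicks  [with Churn=7, Budget=0, Clicks=1]  = 16.
Change = 6 − 16 = -10.

-10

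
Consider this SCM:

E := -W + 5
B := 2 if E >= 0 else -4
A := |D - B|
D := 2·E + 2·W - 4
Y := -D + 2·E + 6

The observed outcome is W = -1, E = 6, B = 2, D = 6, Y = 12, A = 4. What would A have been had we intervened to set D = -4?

6

Under do(D=-4), the mechanism D := 2·E + 2·W - 4 is discarded; D is fixed at -4.
E = -W + 5  [with W=-1]  = 6
B = 2 if E >= 0 else -4  [with E=6]  = 2
A = |D - B|  [with D=-4, B=2]  = 6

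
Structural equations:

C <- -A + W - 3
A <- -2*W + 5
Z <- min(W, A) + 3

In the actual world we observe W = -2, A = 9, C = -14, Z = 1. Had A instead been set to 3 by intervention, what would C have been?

The intervention breaks the incoming arrows to A: A <- -2*W + 5 no longer applies, and A = 3.
C = -A + W - 3  [with A=3, W=-2]  = -8

-8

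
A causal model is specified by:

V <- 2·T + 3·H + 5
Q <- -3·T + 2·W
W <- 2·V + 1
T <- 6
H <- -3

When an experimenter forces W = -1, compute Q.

Intervening sets W = -1 and removes its equation (W <- 2·V + 1).
Q = -3·T + 2·W  [with T=6, W=-1]  = -20

-20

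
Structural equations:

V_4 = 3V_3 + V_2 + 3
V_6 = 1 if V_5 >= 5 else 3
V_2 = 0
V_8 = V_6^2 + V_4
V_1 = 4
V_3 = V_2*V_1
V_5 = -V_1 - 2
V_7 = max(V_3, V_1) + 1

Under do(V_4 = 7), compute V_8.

16

do(V_4=7) replaces the equation V_4 = 3V_3 + V_2 + 3 with the constant V_4 = 7.
V_5 = -V_1 - 2  [with V_1=4]  = -6
V_6 = 1 if V_5 >= 5 else 3  [with V_5=-6]  = 3
V_8 = V_6^2 + V_4  [with V_6=3, V_4=7]  = 16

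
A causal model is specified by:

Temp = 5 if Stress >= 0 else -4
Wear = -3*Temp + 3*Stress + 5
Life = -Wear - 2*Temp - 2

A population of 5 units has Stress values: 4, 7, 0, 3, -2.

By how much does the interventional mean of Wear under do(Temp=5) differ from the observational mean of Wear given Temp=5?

-3.3

The intervention sets Temp=5 in all 5 units regardless of Stress. Recomputing Wear per unit gives 2, 11, -10, -1, -16; average -2.8.
Observing Temp=5 restricts to units where Temp's equation naturally yields 5: Stress ∈ {4, 7, 0, 3}. In that subpopulation Wear = 2, 11, -10, -1, mean 0.5.
Difference = -2.8 − 0.5 = -3.3.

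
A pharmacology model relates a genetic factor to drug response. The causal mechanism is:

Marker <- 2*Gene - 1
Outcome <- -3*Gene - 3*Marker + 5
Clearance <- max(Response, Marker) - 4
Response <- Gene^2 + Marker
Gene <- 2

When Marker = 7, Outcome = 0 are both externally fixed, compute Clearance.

The joint intervention fixes Marker = 7, Outcome = 0, removing each variable's own equation.
Response = Gene^2 + Marker  [with Gene=2, Marker=7]  = 11
Clearance = max(Response, Marker) - 4  [with Response=11, Marker=7]  = 7

7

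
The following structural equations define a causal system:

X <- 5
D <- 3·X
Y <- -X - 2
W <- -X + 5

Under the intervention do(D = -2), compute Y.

The intervention breaks the incoming arrows to D: D <- 3·X no longer applies, and D = -2.
Since Y is not a descendant of the intervened variable, it is unaffected.
Y = -X - 2  [with X=5]  = -7

-7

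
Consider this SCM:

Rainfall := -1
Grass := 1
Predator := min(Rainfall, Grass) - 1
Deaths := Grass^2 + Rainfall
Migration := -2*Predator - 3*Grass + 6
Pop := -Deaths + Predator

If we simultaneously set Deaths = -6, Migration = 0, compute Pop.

4

The joint intervention fixes Deaths = -6, Migration = 0, removing each variable's own equation.
Predator = min(Rainfall, Grass) - 1  [with Rainfall=-1, Grass=1]  = -2
Pop = -Deaths + Predator  [with Deaths=-6, Predator=-2]  = 4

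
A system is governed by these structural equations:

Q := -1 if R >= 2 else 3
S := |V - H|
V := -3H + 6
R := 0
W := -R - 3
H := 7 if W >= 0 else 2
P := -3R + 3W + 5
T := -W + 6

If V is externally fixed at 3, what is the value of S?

1

Intervening sets V = 3 and removes its equation (V := -3H + 6).
W = -R - 3  [with R=0]  = -3
H = 7 if W >= 0 else 2  [with W=-3]  = 2
S = |V - H|  [with V=3, H=2]  = 1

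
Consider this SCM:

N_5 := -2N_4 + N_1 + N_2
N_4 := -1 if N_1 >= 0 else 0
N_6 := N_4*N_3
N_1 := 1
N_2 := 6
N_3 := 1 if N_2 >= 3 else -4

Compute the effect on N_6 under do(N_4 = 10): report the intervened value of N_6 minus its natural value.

Under do(N_4=10), the mechanism N_4 := -1 if N_1 >= 0 else 0 is discarded; N_4 is fixed at 10.
N_3 = 1 if N_2 >= 3 else -4  [with N_2=6]  = 1
N_6 = N_4*N_3  [with N_4=10, N_3=1]  = 10
Without intervention: N_3 = 1 if N_2 >= 3 else -4  [with N_2=6]  = 1; N_4 = -1 if N_1 >= 0 else 0  [with N_1=1]  = -1; N_6 = N_4*N_3  [with N_4=-1, N_3=1]  = -1.
Change = 10 − (-1) = 11.

11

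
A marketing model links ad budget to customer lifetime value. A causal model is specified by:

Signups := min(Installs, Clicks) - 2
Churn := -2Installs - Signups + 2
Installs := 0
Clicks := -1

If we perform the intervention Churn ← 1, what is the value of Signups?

Under do(Churn=1), the mechanism Churn := -2Installs - Signups + 2 is discarded; Churn is fixed at 1.
Since Signups is not a descendant of the intervened variable, it is unaffected.
Signups = min(Installs, Clicks) - 2  [with Installs=0, Clicks=-1]  = -3

-3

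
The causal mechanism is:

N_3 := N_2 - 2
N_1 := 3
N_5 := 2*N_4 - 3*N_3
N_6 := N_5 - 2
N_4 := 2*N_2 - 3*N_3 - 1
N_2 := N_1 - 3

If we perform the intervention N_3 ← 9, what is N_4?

The intervention breaks the incoming arrows to N_3: N_3 := N_2 - 2 no longer applies, and N_3 = 9.
N_2 = N_1 - 3  [with N_1=3]  = 0
N_4 = 2*N_2 - 3*N_3 - 1  [with N_2=0, N_3=9]  = -28

-28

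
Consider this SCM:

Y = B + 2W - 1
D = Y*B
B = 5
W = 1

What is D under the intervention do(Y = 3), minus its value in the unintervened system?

-15

The intervention breaks the incoming arrows to Y: Y = B + 2W - 1 no longer applies, and Y = 3.
D = Y*B  [with Y=3, B=5]  = 15
Without intervention: Y = B + 2W - 1  [with B=5, W=1]  = 6; D = Y*B  [with Y=6, B=5]  = 30.
Change = 15 − 30 = -15.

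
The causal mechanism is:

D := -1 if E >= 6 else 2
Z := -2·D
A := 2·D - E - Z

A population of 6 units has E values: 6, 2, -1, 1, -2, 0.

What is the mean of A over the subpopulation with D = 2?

8

Conditioning on D=2 selects the 5 unit(s) with E ∈ {2, -1, 1, -2, 0}. Their A values: 6, 9, 7, 10, 8. Mean = 8.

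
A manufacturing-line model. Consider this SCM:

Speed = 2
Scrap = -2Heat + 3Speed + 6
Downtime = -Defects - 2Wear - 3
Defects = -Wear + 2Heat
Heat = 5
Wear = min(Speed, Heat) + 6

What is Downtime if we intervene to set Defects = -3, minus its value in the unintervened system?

5

Under do(Defects=-3), the mechanism Defects = -Wear + 2Heat is discarded; Defects is fixed at -3.
Wear = min(Speed, Heat) + 6  [with Speed=2, Heat=5]  = 8
Downtime = -Defects - 2Wear - 3  [with Defects=-3, Wear=8]  = -16
Without intervention: Wear = min(Speed, Heat) + 6  [with Speed=2, Heat=5]  = 8; Defects = -Wear + 2Heat  [with Wear=8, Heat=5]  = 2; Downtime = -Defects - 2Wear - 3  [with Defects=2, Wear=8]  = -21.
Change = -16 − (-21) = 5.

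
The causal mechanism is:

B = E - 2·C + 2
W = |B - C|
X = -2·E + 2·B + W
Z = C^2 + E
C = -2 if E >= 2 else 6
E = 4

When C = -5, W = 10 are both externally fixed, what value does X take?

Setting C = -5, W = 10 by intervention discards those variables' equations.
B = E - 2·C + 2  [with E=4, C=-5]  = 16
X = -2·E + 2·B + W  [with E=4, B=16, W=10]  = 34

34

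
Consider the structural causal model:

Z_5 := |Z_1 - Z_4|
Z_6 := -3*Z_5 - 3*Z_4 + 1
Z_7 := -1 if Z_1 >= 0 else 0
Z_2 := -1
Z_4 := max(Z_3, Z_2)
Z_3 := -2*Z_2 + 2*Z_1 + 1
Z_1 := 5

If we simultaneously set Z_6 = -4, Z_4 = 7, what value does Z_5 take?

2

Setting Z_6 = -4, Z_4 = 7 by intervention discards those variables' equations.
Z_5 = |Z_1 - Z_4|  [with Z_1=5, Z_4=7]  = 2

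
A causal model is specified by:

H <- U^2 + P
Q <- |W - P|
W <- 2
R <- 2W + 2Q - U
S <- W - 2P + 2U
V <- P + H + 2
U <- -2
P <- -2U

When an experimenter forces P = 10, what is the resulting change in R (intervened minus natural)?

12

The intervention breaks the incoming arrows to P: P <- -2U no longer applies, and P = 10.
Q = |W - P|  [with W=2, P=10]  = 8
R = 2W + 2Q - U  [with W=2, Q=8, U=-2]  = 22
Without intervention: P = -2U  [with U=-2]  = 4; Q = |W - P|  [with W=2, P=4]  = 2; R = 2W + 2Q - U  [with W=2, Q=2, U=-2]  = 10.
Change = 22 − 10 = 12.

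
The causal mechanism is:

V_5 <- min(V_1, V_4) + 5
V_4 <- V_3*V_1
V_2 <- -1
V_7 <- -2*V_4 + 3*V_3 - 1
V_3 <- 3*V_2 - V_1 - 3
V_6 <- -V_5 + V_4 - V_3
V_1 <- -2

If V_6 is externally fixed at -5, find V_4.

do(V_6=-5) replaces the equation V_6 <- -V_5 + V_4 - V_3 with the constant V_6 = -5.
No directed path runs from V_6 to V_4, so V_4 keeps its natural value.
V_3 = 3*V_2 - V_1 - 3  [with V_2=-1, V_1=-2]  = -4
V_4 = V_3*V_1  [with V_3=-4, V_1=-2]  = 8

8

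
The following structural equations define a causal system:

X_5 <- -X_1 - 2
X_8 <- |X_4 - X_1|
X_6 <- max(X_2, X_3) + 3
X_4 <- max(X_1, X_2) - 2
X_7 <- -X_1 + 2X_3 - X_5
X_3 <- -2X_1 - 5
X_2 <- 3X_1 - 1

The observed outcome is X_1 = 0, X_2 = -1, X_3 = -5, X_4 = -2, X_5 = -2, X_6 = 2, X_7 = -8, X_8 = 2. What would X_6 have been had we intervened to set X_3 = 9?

12

The intervention breaks the incoming arrows to X_3: X_3 <- -2X_1 - 5 no longer applies, and X_3 = 9.
X_2 = 3X_1 - 1  [with X_1=0]  = -1
X_6 = max(X_2, X_3) + 3  [with X_2=-1, X_3=9]  = 12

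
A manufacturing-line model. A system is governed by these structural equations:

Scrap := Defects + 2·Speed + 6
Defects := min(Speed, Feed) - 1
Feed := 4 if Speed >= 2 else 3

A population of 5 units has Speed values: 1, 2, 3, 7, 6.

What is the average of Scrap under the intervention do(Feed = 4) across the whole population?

do(Feed=4) breaks Feed's dependence on Speed. With Feed=4 fixed, Scrap across the units is 8, 11, 14, 23, 21, mean 15.4.

15.4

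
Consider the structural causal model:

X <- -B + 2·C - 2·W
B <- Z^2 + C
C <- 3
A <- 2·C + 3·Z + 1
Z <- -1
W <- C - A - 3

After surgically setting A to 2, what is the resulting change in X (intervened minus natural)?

-4

The intervention breaks the incoming arrows to A: A <- 2·C + 3·Z + 1 no longer applies, and A = 2.
W = C - A - 3  [with C=3, A=2]  = -2
B = Z^2 + C  [with Z=-1, C=3]  = 4
X = -B + 2·C - 2·W  [with B=4, C=3, W=-2]  = 6
Without intervention: A = 2·C + 3·Z + 1  [with C=3, Z=-1]  = 4; W = C - A - 3  [with C=3, A=4]  = -4; B = Z^2 + C  [with Z=-1, C=3]  = 4; X = -B + 2·C - 2·W  [with B=4, C=3, W=-4]  = 10.
Change = 6 − 10 = -4.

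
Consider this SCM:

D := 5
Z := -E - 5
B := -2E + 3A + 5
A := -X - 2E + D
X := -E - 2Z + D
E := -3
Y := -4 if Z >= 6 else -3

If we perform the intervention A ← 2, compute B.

Under do(A=2), the mechanism A := -X - 2E + D is discarded; A is fixed at 2.
B = -2E + 3A + 5  [with E=-3, A=2]  = 17

17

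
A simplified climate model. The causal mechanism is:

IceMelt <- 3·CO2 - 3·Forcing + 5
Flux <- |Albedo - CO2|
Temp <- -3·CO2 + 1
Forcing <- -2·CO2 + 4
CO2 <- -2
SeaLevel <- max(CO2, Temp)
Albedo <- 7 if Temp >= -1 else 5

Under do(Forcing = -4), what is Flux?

Under do(Forcing=-4), the mechanism Forcing <- -2·CO2 + 4 is discarded; Forcing is fixed at -4.
No directed path runs from Forcing to Flux, so Flux keeps its natural value.
Temp = -3·CO2 + 1  [with CO2=-2]  = 7
Albedo = 7 if Temp >= -1 else 5  [with Temp=7]  = 7
Flux = |Albedo - CO2|  [with Albedo=7, CO2=-2]  = 9

9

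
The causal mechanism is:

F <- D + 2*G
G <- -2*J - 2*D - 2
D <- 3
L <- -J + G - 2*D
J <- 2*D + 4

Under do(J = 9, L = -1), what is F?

-49

Setting J = 9, L = -1 by intervention discards those variables' equations.
G = -2*J - 2*D - 2  [with J=9, D=3]  = -26
F = D + 2*G  [with D=3, G=-26]  = -49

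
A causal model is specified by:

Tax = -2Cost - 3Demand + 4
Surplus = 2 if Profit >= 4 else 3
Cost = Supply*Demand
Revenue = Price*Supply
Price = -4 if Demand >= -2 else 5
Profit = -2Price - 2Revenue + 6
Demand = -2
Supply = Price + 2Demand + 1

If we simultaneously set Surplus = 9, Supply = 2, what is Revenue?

The joint intervention fixes Surplus = 9, Supply = 2, removing each variable's own equation.
Price = -4 if Demand >= -2 else 5  [with Demand=-2]  = -4
Revenue = Price*Supply  [with Price=-4, Supply=2]  = -8

-8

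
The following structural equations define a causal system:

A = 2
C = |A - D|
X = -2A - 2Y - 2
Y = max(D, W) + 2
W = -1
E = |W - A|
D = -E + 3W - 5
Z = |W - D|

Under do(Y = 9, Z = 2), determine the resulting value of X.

The joint intervention fixes Y = 9, Z = 2, removing each variable's own equation.
X = -2A - 2Y - 2  [with A=2, Y=9]  = -24

-24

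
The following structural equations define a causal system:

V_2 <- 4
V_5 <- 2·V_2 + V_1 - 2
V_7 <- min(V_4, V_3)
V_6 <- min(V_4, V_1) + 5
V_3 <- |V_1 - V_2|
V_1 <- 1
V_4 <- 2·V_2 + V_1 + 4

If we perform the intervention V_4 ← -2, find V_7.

-2

The intervention breaks the incoming arrows to V_4: V_4 <- 2·V_2 + V_1 + 4 no longer applies, and V_4 = -2.
V_3 = |V_1 - V_2|  [with V_1=1, V_2=4]  = 3
V_7 = min(V_4, V_3)  [with V_4=-2, V_3=3]  = -2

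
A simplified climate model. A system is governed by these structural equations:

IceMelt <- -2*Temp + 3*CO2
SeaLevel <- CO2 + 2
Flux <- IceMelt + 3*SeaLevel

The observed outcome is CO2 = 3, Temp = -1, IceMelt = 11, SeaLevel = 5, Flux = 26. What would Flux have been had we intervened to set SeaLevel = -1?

8

Intervening sets SeaLevel = -1 and removes its equation (SeaLevel <- CO2 + 2).
IceMelt = -2*Temp + 3*CO2  [with Temp=-1, CO2=3]  = 11
Flux = IceMelt + 3*SeaLevel  [with IceMelt=11, SeaLevel=-1]  = 8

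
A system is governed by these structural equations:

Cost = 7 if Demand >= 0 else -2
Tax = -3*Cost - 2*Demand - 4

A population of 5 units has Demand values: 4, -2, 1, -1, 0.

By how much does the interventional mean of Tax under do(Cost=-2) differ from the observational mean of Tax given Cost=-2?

-3.8

The intervention sets Cost=-2 in all 5 units regardless of Demand. Recomputing Tax per unit gives -6, 6, 0, 4, 2; average 1.2.
Observing Cost=-2 restricts to units where Cost's equation naturally yields -2: Demand ∈ {-2, -1}. In that subpopulation Tax = 6, 4, mean 5.
Difference = 1.2 − 5 = -3.8.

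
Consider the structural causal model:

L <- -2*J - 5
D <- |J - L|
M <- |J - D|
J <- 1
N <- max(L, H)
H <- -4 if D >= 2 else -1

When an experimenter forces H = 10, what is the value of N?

Intervening sets H = 10 and removes its equation (H <- -4 if D >= 2 else -1).
L = -2*J - 5  [with J=1]  = -7
N = max(L, H)  [with L=-7, H=10]  = 10

10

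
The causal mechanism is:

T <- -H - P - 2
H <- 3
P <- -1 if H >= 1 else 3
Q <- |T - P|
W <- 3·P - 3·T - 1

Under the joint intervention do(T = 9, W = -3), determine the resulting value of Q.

The joint intervention fixes T = 9, W = -3, removing each variable's own equation.
P = -1 if H >= 1 else 3  [with H=3]  = -1
Q = |T - P|  [with T=9, P=-1]  = 10

10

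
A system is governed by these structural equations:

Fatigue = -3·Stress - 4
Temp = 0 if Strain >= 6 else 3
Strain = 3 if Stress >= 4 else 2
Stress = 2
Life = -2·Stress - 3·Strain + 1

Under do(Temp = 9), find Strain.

2

Under do(Temp=9), the mechanism Temp = 0 if Strain >= 6 else 3 is discarded; Temp is fixed at 9.
Since Strain is not a descendant of the intervened variable, it is unaffected.
Strain = 3 if Stress >= 4 else 2  [with Stress=2]  = 2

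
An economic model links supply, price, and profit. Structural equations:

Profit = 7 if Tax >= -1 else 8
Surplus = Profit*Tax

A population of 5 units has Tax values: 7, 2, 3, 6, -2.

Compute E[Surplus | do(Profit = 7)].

The intervention sets Profit=7 in all 5 units regardless of Tax. Recomputing Surplus per unit gives 49, 14, 21, 42, -14; average 22.4.

22.4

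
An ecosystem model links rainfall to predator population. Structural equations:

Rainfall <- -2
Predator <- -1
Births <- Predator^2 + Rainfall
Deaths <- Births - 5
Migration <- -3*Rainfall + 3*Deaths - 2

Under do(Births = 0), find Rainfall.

-2

Under do(Births=0), the mechanism Births <- Predator^2 + Rainfall is discarded; Births is fixed at 0.
Rainfall is not downstream of the intervention, so its value is determined by the original equations.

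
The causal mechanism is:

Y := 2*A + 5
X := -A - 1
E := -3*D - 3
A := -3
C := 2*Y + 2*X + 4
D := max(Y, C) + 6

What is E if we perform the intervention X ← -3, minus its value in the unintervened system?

Under do(X=-3), the mechanism X := -A - 1 is discarded; X is fixed at -3.
Y = 2*A + 5  [with A=-3]  = -1
C = 2*Y + 2*X + 4  [with Y=-1, X=-3]  = -4
D = max(Y, C) + 6  [with Y=-1, C=-4]  = 5
E = -3*D - 3  [with D=5]  = -18
Without intervention: X = -A - 1  [with A=-3]  = 2; Y = 2*A + 5  [with A=-3]  = -1; C = 2*Y + 2*X + 4  [with Y=-1, X=2]  = 6; D = max(Y, C) + 6  [with Y=-1, C=6]  = 12; E = -3*D - 3  [with D=12]  = -39.
Change = -18 − (-39) = 21.

21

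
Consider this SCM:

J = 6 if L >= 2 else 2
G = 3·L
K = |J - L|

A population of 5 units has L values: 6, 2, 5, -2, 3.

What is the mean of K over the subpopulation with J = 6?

2

Observing J=6 restricts to units where J's equation naturally yields 6: L ∈ {6, 2, 5, 3}. In that subpopulation K = 0, 4, 1, 3, mean 2.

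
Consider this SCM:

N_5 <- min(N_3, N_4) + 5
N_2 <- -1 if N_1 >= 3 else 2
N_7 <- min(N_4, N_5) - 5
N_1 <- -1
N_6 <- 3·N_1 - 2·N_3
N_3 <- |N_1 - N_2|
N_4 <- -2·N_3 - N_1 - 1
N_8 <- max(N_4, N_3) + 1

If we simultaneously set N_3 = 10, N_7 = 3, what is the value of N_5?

-15

Setting N_3 = 10, N_7 = 3 by intervention discards those variables' equations.
N_4 = -2·N_3 - N_1 - 1  [with N_3=10, N_1=-1]  = -20
N_5 = min(N_3, N_4) + 5  [with N_3=10, N_4=-20]  = -15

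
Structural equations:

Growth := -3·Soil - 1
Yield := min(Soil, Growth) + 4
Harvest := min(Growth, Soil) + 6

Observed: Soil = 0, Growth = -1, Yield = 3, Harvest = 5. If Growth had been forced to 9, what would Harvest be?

Under do(Growth=9), the mechanism Growth := -3·Soil - 1 is discarded; Growth is fixed at 9.
Harvest = min(Growth, Soil) + 6  [with Growth=9, Soil=0]  = 6

6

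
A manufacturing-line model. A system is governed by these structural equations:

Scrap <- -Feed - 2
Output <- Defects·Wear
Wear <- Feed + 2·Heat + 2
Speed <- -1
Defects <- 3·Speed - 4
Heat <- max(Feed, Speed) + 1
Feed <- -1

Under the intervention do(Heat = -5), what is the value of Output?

The intervention breaks the incoming arrows to Heat: Heat <- max(Feed, Speed) + 1 no longer applies, and Heat = -5.
Wear = Feed + 2·Heat + 2  [with Feed=-1, Heat=-5]  = -9
Defects = 3·Speed - 4  [with Speed=-1]  = -7
Output = Defects·Wear  [with Defects=-7, Wear=-9]  = 63

63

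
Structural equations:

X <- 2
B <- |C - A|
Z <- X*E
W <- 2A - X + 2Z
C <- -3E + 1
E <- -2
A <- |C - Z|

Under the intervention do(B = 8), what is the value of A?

11

do(B=8) replaces the equation B <- |C - A| with the constant B = 8.
Since A is not a descendant of the intervened variable, it is unaffected.
Z = X*E  [with X=2, E=-2]  = -4
C = -3E + 1  [with E=-2]  = 7
A = |C - Z|  [with C=7, Z=-4]  = 11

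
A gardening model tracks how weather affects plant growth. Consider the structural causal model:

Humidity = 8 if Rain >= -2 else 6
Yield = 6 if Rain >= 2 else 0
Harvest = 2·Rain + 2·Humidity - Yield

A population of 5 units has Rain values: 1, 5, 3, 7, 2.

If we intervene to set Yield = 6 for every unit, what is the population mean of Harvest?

do(Yield=6) breaks Yield's dependence on Rain. With Yield=6 fixed, Harvest across the units is 12, 20, 16, 24, 14, mean 17.2.

17.2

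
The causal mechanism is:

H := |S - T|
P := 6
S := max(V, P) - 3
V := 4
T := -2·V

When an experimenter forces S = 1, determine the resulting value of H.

do(S=1) replaces the equation S := max(V, P) - 3 with the constant S = 1.
T = -2·V  [with V=4]  = -8
H = |S - T|  [with S=1, T=-8]  = 9

9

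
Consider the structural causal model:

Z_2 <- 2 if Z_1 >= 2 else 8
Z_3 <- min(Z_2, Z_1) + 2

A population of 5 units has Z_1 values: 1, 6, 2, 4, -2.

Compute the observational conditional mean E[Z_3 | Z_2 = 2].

4

E[Z_3|Z_2=2] averages over only the 3 units with Z_2=2 (Z_1 = 6, 2, 4): Z_3 = 4, 4, 4, mean 4.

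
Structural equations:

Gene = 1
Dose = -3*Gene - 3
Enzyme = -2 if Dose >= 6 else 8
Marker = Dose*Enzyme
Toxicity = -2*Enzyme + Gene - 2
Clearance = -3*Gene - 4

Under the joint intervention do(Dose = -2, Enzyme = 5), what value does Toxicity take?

-11

Under do(Dose = -2, Enzyme = 5), each intervened variable's structural equation is replaced by its fixed value.
Toxicity = -2*Enzyme + Gene - 2  [with Enzyme=5, Gene=1]  = -11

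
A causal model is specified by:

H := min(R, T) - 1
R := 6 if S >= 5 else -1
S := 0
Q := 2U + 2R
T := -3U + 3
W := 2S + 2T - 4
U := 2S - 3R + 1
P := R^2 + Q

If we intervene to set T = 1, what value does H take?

do(T=1) replaces the equation T := -3U + 3 with the constant T = 1.
R = 6 if S >= 5 else -1  [with S=0]  = -1
H = min(R, T) - 1  [with R=-1, T=1]  = -2

-2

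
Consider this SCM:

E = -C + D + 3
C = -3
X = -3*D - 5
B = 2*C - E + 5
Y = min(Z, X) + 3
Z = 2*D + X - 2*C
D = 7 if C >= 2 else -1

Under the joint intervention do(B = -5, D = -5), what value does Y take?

Under do(B = -5, D = -5), each intervened variable's structural equation is replaced by its fixed value.
X = -3*D - 5  [with D=-5]  = 10
Z = 2*D + X - 2*C  [with D=-5, X=10, C=-3]  = 6
Y = min(Z, X) + 3  [with Z=6, X=10]  = 9

9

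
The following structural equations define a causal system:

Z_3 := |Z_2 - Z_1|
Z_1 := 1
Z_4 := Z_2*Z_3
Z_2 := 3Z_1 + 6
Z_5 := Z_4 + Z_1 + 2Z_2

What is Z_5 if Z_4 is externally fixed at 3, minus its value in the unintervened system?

Intervening sets Z_4 = 3 and removes its equation (Z_4 := Z_2*Z_3).
Z_2 = 3Z_1 + 6  [with Z_1=1]  = 9
Z_5 = Z_4 + Z_1 + 2Z_2  [with Z_4=3, Z_1=1, Z_2=9]  = 22
Without intervention: Z_2 = 3Z_1 + 6  [with Z_1=1]  = 9; Z_3 = |Z_2 - Z_1|  [with Z_2=9, Z_1=1]  = 8; Z_4 = Z_2*Z_3  [with Z_2=9, Z_3=8]  = 72; Z_5 = Z_4 + Z_1 + 2Z_2  [with Z_4=72, Z_1=1, Z_2=9]  = 91.
Change = 22 − 91 = -69.

-69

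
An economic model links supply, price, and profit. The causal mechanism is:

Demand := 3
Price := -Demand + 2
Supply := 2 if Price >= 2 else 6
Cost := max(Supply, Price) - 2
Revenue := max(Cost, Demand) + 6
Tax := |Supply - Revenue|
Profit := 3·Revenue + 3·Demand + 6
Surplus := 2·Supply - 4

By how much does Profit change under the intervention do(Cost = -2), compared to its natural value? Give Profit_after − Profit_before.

The intervention breaks the incoming arrows to Cost: Cost := max(Supply, Price) - 2 no longer applies, and Cost = -2.
Revenue = max(Cost, Demand) + 6  [with Cost=-2, Demand=3]  = 9
Profit = 3·Revenue + 3·Demand + 6  [with Revenue=9, Demand=3]  = 42
Without intervention: Price = -Demand + 2  [with Demand=3]  = -1; Supply = 2 if Price >= 2 else 6  [with Price=-1]  = 6; Cost = max(Supply, Price) - 2  [with Supply=6, Price=-1]  = 4; Revenue = max(Cost, Demand) + 6  [with Cost=4, Demand=3]  = 10; Profit = 3·Revenue + 3·Demand + 6  [with Revenue=10, Demand=3]  = 45.
Change = 42 − 45 = -3.

-3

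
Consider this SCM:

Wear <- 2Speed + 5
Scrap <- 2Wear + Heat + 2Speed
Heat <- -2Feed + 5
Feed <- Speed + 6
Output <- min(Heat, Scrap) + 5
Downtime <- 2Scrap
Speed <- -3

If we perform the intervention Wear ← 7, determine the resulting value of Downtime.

The intervention breaks the incoming arrows to Wear: Wear <- 2Speed + 5 no longer applies, and Wear = 7.
Feed = Speed + 6  [with Speed=-3]  = 3
Heat = -2Feed + 5  [with Feed=3]  = -1
Scrap = 2Wear + Heat + 2Speed  [with Wear=7, Heat=-1, Speed=-3]  = 7
Downtime = 2Scrap  [with Scrap=7]  = 14

14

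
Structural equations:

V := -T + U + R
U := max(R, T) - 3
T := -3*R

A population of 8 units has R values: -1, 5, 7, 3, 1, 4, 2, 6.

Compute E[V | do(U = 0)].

13.5

Every unit gets U=0 under the intervention. V values become -4, 20, 28, 12, 4, 16, 8, 24; E[V|do(U=0)] = 13.5.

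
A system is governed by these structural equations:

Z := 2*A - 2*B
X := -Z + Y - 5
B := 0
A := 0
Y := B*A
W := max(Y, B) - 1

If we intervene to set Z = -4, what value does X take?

Under do(Z=-4), the mechanism Z := 2*A - 2*B is discarded; Z is fixed at -4.
Y = B*A  [with B=0, A=0]  = 0
X = -Z + Y - 5  [with Z=-4, Y=0]  = -1

-1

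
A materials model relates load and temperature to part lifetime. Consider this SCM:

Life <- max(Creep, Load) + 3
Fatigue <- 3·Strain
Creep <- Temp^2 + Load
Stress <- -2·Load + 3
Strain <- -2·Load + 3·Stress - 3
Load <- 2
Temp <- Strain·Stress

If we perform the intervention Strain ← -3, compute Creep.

do(Strain=-3) replaces the equation Strain <- -2·Load + 3·Stress - 3 with the constant Strain = -3.
Stress = -2·Load + 3  [with Load=2]  = -1
Temp = Strain·Stress  [with Strain=-3, Stress=-1]  = 3
Creep = Temp^2 + Load  [with Temp=3, Load=2]  = 11

11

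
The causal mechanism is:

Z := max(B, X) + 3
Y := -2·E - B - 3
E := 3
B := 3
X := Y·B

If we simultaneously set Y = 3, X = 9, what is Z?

Setting Y = 3, X = 9 by intervention discards those variables' equations.
Z = max(B, X) + 3  [with B=3, X=9]  = 12

12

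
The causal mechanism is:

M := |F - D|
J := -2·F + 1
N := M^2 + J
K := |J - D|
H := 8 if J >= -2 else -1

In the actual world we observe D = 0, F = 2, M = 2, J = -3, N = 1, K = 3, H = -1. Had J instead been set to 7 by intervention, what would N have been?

Intervening sets J = 7 and removes its equation (J := -2·F + 1).
M = |F - D|  [with F=2, D=0]  = 2
N = M^2 + J  [with M=2, J=7]  = 11

11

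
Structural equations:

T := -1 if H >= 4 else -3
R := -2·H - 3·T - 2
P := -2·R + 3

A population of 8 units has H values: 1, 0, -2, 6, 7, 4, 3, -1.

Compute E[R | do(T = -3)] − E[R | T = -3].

do(T=-3) breaks T's dependence on H. With T=-3 fixed, R across the units is 5, 7, 11, -5, -7, -1, 1, 9, mean 2.5.
Conditioning on T=-3 selects the 5 unit(s) with H ∈ {1, 0, -2, 3, -1}. Their R values: 5, 7, 11, 1, 9. Mean = 6.6.
Difference = 2.5 − 6.6 = -4.1.

-4.1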